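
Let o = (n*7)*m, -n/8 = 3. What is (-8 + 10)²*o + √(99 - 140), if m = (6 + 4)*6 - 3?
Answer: -38304 + I*√41 ≈ -38304.0 + 6.4031*I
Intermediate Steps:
n = -24 (n = -8*3 = -24)
m = 57 (m = 10*6 - 3 = 60 - 3 = 57)
o = -9576 (o = -24*7*57 = -168*57 = -9576)
(-8 + 10)²*o + √(99 - 140) = (-8 + 10)²*(-9576) + √(99 - 140) = 2²*(-9576) + √(-41) = 4*(-9576) + I*√41 = -38304 + I*√41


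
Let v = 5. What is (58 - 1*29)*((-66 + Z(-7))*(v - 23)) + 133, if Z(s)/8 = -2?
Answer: 42937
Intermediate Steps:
Z(s) = -16 (Z(s) = 8*(-2) = -16)
(58 - 1*29)*((-66 + Z(-7))*(v - 23)) + 133 = (58 - 1*29)*((-66 - 16)*(5 - 23)) + 133 = (58 - 29)*(-82*(-18)) + 133 = 29*1476 + 133 = 42804 + 133 = 42937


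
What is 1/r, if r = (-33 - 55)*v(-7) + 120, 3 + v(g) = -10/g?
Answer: 7/1808 ≈ 0.0038717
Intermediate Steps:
v(g) = -3 - 10/g
r = 1808/7 (r = (-33 - 55)*(-3 - 10/(-7)) + 120 = -88*(-3 - 10*(-⅐)) + 120 = -88*(-3 + 10/7) + 120 = -88*(-11/7) + 120 = 968/7 + 120 = 1808/7 ≈ 258.29)
1/r = 1/(1808/7) = 7/1808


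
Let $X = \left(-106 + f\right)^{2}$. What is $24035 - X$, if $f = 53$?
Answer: $21226$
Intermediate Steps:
$X = 2809$ ($X = \left(-106 + 53\right)^{2} = \left(-53\right)^{2} = 2809$)
$24035 - X = 24035 - 2809 = 21226$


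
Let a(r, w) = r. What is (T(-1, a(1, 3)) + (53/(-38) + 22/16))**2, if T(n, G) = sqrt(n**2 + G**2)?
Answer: 46217/23104 - 3*sqrt(2)/76 ≈ 1.9446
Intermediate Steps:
T(n, G) = sqrt(G**2 + n**2)
(T(-1, a(1, 3)) + (53/(-38) + 22/16))**2 = (sqrt(1**2 + (-1)**2) + (53/(-38) + 22/16))**2 = (sqrt(1 + 1) + (53*(-1/38) + 22*(1/16)))**2 = (sqrt(2) + (-53/38 + 11/8))**2 = (sqrt(2) - 3/152)**2 = (-3/152 + sqrt(2))**2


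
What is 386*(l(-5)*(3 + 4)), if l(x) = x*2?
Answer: -27020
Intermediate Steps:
l(x) = 2*x
386*(l(-5)*(3 + 4)) = 386*((2*(-5))*(3 + 4)) = 386*(-10*7) = 386*(-70) = -27020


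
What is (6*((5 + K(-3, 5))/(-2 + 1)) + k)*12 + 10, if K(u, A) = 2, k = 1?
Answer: -482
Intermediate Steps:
(6*((5 + K(-3, 5))/(-2 + 1)) + k)*12 + 10 = (6*((5 + 2)/(-2 + 1)) + 1)*12 + 10 = (6*(7/(-1)) + 1)*12 + 10 = (6*(7*(-1)) + 1)*12 + 10 = (6*(-7) + 1)*12 + 10 = (-42 + 1)*12 + 10 = -41*12 + 10 = -492 + 10 = -482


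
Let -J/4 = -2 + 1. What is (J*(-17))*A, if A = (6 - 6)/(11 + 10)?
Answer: 0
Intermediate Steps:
J = 4 (J = -4*(-2 + 1) = -4*(-1) = 4)
A = 0 (A = 0/21 = 0*(1/21) = 0)
(J*(-17))*A = (4*(-17))*0 = -68*0 = 0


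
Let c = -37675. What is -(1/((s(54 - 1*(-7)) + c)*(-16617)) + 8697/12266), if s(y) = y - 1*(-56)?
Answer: -1356952224152/1913806593519 ≈ -0.70903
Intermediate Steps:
s(y) = 56 + y (s(y) = y + 56 = 56 + y)
-(1/((s(54 - 1*(-7)) + c)*(-16617)) + 8697/12266) = -(1/(((56 + (54 - 1*(-7))) - 37675)*(-16617)) + 8697/12266) = -(-1/16617/((56 + (54 + 7)) - 37675) + 8697*(1/12266)) = -(-1/16617/((56 + 61) - 37675) + 8697/12266) = -(-1/16617/(117 - 37675) + 8697/12266) = -(-1/16617/(-37558) + 8697/12266) = -(-1/37558*(-1/16617) + 8697/12266) = -(1/624101286 + 8697/12266) = -1*1356952224152/1913806593519 = -1356952224152/1913806593519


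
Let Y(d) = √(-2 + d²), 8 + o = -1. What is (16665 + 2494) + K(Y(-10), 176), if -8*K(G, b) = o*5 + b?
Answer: 153141/8 ≈ 19143.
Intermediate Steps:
o = -9 (o = -8 - 1 = -9)
K(G, b) = 45/8 - b/8 (K(G, b) = -(-9*5 + b)/8 = -(-45 + b)/8 = 45/8 - b/8)
(16665 + 2494) + K(Y(-10), 176) = (16665 + 2494) + (45/8 - ⅛*176) = 19159 + (45/8 - 22) = 19159 - 131/8 = 153141/8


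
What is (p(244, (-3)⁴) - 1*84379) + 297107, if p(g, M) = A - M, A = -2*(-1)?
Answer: 212649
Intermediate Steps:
A = 2
p(g, M) = 2 - M
(p(244, (-3)⁴) - 1*84379) + 297107 = ((2 - 1*(-3)⁴) - 1*84379) + 297107 = ((2 - 1*81) - 84379) + 297107 = ((2 - 81) - 84379) + 297107 = (-79 - 84379) + 297107 = -84458 + 297107 = 212649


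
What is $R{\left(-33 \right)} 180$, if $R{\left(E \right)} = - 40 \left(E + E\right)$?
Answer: $475200$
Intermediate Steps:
$R{\left(E \right)} = - 80 E$ ($R{\left(E \right)} = - 40 \cdot 2 E = - 80 E$)
$R{\left(-33 \right)} 180 = \left(-80\right) \left(-33\right) 180 = 2640 \cdot 180 = 475200$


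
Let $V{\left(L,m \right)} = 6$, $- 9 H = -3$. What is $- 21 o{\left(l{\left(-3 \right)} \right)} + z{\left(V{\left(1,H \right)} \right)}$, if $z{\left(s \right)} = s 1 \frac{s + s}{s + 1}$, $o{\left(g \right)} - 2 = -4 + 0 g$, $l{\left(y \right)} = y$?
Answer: $\frac{366}{7} \approx 52.286$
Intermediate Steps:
$H = \frac{1}{3}$ ($H = \left(- \frac{1}{9}\right) \left(-3\right) = \frac{1}{3} \approx 0.33333$)
$o{\left(g \right)} = -2$ ($o{\left(g \right)} = 2 - \left(4 + 0 g\right) = 2 + \left(-4 + 0\right) = 2 - 4 = -2$)
$z{\left(s \right)} = \frac{2 s^{2}}{1 + s}$ ($z{\left(s \right)} = s \frac{2 s}{1 + s} = \frac{2 s^{2}}{1 + s}$)
$- 21 o{\left(l{\left(-3 \right)} \right)} + z{\left(V{\left(1,H \right)} \right)} = \left(-21\right) \left(-2\right) + \frac{2 \cdot 6^{2}}{1 + 6} = 42 + 2 \cdot 36 \cdot \frac{1}{7} = 42 + \frac{72}{7} = \frac{366}{7}$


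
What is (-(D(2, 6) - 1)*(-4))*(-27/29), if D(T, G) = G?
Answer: -540/29 ≈ -18.621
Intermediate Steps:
(-(D(2, 6) - 1)*(-4))*(-27/29) = (-(6 - 1)*(-4))*(-27/29) = (-5*(-4))*(-27*1/29) = -1*(-20)*(-27/29) = 20*(-27/29) = -540/29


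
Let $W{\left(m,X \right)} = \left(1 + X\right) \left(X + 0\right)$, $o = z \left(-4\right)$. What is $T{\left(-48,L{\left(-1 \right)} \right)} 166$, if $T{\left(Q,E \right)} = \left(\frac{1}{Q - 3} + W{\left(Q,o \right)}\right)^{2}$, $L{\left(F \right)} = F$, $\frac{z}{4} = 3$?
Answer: $\frac{2197450402150}{2601} \approx 8.4485 \cdot 10^{8}$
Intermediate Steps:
$z = 12$ ($z = 4 \cdot 3 = 12$)
$o = -48$ ($o = 12 \left(-4\right) = -48$)
$W{\left(m,X \right)} = X \left(1 + X\right)$ ($W{\left(m,X \right)} = \left(1 + X\right) X = X \left(1 + X\right)$)
$T{\left(Q,E \right)} = \left(2256 + \frac{1}{-3 + Q}\right)^{2}$ ($T{\left(Q,E \right)} = \left(\frac{1}{Q - 3} - 48 \left(1 - 48\right)\right)^{2} = \left(\frac{1}{-3 + Q} - -2256\right)^{2} = \left(\frac{1}{-3 + Q} + 2256\right)^{2} = \left(2256 + \frac{1}{-3 + Q}\right)^{2}$)
$T{\left(-48,L{\left(-1 \right)} \right)} 166 = \frac{\left(-6767 + 2256 \left(-48\right)\right)^{2}}{\left(-3 - 48\right)^{2}} \cdot 166 = \frac{\left(-6767 - 108288\right)^{2}}{2601} \cdot 166 = \left(-115055\right)^{2} \cdot \frac{1}{2601} \cdot 166 = 13237653025 \cdot \frac{1}{2601} \cdot 166 = \frac{13237653025}{2601} \cdot 166 = \frac{2197450402150}{2601}$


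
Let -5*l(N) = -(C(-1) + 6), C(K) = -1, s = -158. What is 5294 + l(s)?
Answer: 5295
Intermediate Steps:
l(N) = 1 (l(N) = -(-1)*(-1 + 6)/5 = -(-1)*5/5 = -⅕*(-5) = 1)
5294 + l(s) = 5294 + 1 = 5295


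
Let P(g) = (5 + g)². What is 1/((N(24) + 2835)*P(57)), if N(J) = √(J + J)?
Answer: 945/10298302796 - √3/7723727097 ≈ 9.1538e-8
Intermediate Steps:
N(J) = √2*√J (N(J) = √(2*J) = √2*√J)
1/((N(24) + 2835)*P(57)) = 1/((√2*√24 + 2835)*((5 + 57)²)) = 1/((√2*(2*√6) + 2835)*(62²)) = 1/((4*√3 + 2835)*3844) = (1/3844)/(2835 + 4*√3) = 1/(3844*(2835 + 4*√3))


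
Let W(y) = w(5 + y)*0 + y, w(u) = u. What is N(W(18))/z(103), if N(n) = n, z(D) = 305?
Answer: 18/305 ≈ 0.059016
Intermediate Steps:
W(y) = y (W(y) = (5 + y)*0 + y = 0 + y = y)
N(W(18))/z(103) = 18/305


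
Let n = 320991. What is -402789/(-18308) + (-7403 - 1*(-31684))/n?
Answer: 129736180447/5876703228 ≈ 22.076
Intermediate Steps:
-402789/(-18308) + (-7403 - 1*(-31684))/n = -402789/(-18308) + (-7403 - 1*(-31684))/320991 = -402789*(-1/18308) + (-7403 + 31684)*(1/320991) = 402789/18308 + 24281*(1/320991) = 402789/18308 + 24281/320991 = 129736180447/5876703228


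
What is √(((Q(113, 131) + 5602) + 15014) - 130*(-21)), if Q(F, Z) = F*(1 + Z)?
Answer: √38262 ≈ 195.61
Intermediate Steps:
√(((Q(113, 131) + 5602) + 15014) - 130*(-21)) = √(((113*(1 + 131) + 5602) + 15014) - 130*(-21)) = √(((113*132 + 5602) + 15014) + 2730) = √(((14916 + 5602) + 15014) + 2730) = √((20518 + 15014) + 2730) = √(35532 + 2730) = √38262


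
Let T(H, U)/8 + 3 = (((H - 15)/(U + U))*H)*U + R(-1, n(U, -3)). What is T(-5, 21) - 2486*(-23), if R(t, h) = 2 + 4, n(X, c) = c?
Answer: 57602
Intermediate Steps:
R(t, h) = 6
T(H, U) = 24 + 4*H*(-15 + H) (T(H, U) = -24 + 8*((((H - 15)/(U + U))*H)*U + 6) = -24 + 8*((((-15 + H)/((2*U)))*H)*U + 6) = -24 + 8*((((-15 + H)*(1/(2*U)))*H)*U + 6) = -24 + 8*((((-15 + H)/(2*U))*H)*U + 6) = -24 + 8*((H*(-15 + H)/(2*U))*U + 6) = -24 + 8*(H*(-15 + H)/2 + 6) = -24 + 8*(6 + H*(-15 + H)/2) = -24 + (48 + 4*H*(-15 + H)) = 24 + 4*H*(-15 + H))
T(-5, 21) - 2486*(-23) = (24 - 60*(-5) + 4*(-5)**2) - 2486*(-23) = (24 + 300 + 4*25) - 226*(-253) = (24 + 300 + 100) + 57178 = 424 + 57178 = 57602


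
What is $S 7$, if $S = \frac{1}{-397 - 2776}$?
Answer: $- \frac{7}{3173} \approx -0.0022061$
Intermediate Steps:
$S = - \frac{1}{3173}$ ($S = \frac{1}{-3173} = - \frac{1}{3173} \approx -0.00031516$)
$S 7 = \left(- \frac{1}{3173}\right) 7 = - \frac{7}{3173}$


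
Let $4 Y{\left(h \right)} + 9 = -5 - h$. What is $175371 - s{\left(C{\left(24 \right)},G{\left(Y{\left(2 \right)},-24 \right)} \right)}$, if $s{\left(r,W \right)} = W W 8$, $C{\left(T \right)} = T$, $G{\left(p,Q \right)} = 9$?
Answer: $174723$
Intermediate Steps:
$Y{\left(h \right)} = - \frac{7}{2} - \frac{h}{4}$ ($Y{\left(h \right)} = - \frac{9}{4} + \frac{-5 - h}{4} = - \frac{9}{4} - \left(\frac{5}{4} + \frac{h}{4}\right) = - \frac{7}{2} - \frac{h}{4}$)
$s{\left(r,W \right)} = 8 W^{2}$ ($s{\left(r,W \right)} = W 8 W = 8 W^{2}$)
$175371 - s{\left(C{\left(24 \right)},G{\left(Y{\left(2 \right)},-24 \right)} \right)} = 175371 - 8 \cdot 9^{2} = 175371 - 8 \cdot 81 = 175371 - 648 = 174723$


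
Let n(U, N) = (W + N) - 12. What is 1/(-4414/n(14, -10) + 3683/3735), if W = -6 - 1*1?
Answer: 108315/16593097 ≈ 0.0065277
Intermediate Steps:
W = -7 (W = -6 - 1 = -7)
n(U, N) = -19 + N (n(U, N) = (-7 + N) - 12 = -19 + N)
1/(-4414/n(14, -10) + 3683/3735) = 1/(-4414/(-19 - 10) + 3683/3735) = 1/(-4414/(-29) + 3683*(1/3735)) = 1/(-4414*(-1/29) + 3683/3735) = 1/(4414/29 + 3683/3735) = 1/(16593097/108315) = 108315/16593097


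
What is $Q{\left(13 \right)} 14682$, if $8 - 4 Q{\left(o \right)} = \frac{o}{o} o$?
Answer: $- \frac{36705}{2} \approx -18353.0$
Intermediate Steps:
$Q{\left(o \right)} = 2 - \frac{o}{4}$ ($Q{\left(o \right)} = 2 - \frac{\frac{o}{o} o}{4} = 2 - \frac{1 o}{4} = 2 - \frac{o}{4}$)
$Q{\left(13 \right)} 14682 = \left(2 - \frac{13}{4}\right) 14682 = \left(- \frac{5}{4}\right) 14682 = - \frac{36705}{2}$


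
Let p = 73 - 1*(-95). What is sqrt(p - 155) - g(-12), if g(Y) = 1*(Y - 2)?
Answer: 14 + sqrt(13) ≈ 17.606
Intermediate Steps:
p = 168 (p = 73 + 95 = 168)
g(Y) = -2 + Y (g(Y) = 1*(-2 + Y) = -2 + Y)
sqrt(p - 155) - g(-12) = sqrt(168 - 155) - (-2 - 12) = sqrt(13) - 1*(-14) = sqrt(13) + 14 = 14 + sqrt(13)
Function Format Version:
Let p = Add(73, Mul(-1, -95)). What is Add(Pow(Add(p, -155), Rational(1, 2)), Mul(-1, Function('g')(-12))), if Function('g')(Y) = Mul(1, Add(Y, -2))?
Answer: Add(14, Pow(13, Rational(1, 2))) ≈ 17.606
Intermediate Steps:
p = 168 (p = Add(73, 95) = 168)
Function('g')(Y) = Add(-2, Y) (Function('g')(Y) = Mul(1, Add(-2, Y)) = Add(-2, Y))
Add(Pow(Add(p, -155), Rational(1, 2)), Mul(-1, Function('g')(-12))) = Add(Pow(Add(168, -155), Rational(1, 2)), Mul(-1, Add(-2, -12))) = Add(Pow(13, Rational(1, 2)), Mul(-1, -14)) = Add(Pow(13, Rational(1, 2)), 14) = Add(14, Pow(13, Rational(1, 2)))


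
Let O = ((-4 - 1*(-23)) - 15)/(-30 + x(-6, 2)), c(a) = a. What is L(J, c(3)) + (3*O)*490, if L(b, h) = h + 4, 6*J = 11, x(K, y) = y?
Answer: -203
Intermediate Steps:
J = 11/6 (J = (⅙)*11 = 11/6 ≈ 1.8333)
O = -⅐ (O = ((-4 - 1*(-23)) - 15)/(-30 + 2) = ((-4 + 23) - 15)/(-28) = (19 - 15)*(-1/28) = 4*(-1/28) = -⅐ ≈ -0.14286)
L(b, h) = 4 + h
L(J, c(3)) + (3*O)*490 = (4 + 3) + (3*(-⅐))*490 = 7 - 3/7*490 = 7 - 210 = -203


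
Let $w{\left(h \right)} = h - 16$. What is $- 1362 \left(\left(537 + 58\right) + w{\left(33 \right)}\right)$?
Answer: $-833544$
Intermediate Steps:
$w{\left(h \right)} = -16 + h$
$- 1362 \left(\left(537 + 58\right) + w{\left(33 \right)}\right) = - 1362 \left(\left(537 + 58\right) + \left(-16 + 33\right)\right) = - 1362 \left(595 + 17\right) = \left(-1362\right) 612 = -833544$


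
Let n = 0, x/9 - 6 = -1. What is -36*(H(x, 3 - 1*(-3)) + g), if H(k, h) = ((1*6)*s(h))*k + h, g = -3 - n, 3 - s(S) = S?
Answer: 29052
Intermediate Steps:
x = 45 (x = 54 + 9*(-1) = 54 - 9 = 45)
s(S) = 3 - S
g = -3 (g = -3 - 1*0 = -3 + 0 = -3)
H(k, h) = h + k*(18 - 6*h) (H(k, h) = ((1*6)*(3 - h))*k + h = (6*(3 - h))*k + h = (18 - 6*h)*k + h = k*(18 - 6*h) + h = h + k*(18 - 6*h))
-36*(H(x, 3 - 1*(-3)) + g) = -36*(((3 - 1*(-3)) - 6*45*(-3 + (3 - 1*(-3)))) - 3) = -36*(((3 + 3) - 6*45*(-3 + (3 + 3))) - 3) = -36*((6 - 6*45*(-3 + 6)) - 3) = -36*((6 - 6*45*3) - 3) = -36*((6 - 810) - 3) = -36*(-804 - 3) = -36*(-807) = 29052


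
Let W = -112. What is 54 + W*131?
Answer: -14618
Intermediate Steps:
54 + W*131 = 54 - 112*131 = 54 - 14672 = -14618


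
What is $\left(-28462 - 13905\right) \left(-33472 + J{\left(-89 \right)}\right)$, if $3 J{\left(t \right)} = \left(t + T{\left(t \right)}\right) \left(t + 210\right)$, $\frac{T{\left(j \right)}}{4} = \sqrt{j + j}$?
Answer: $\frac{4710574895}{3} - \frac{20505628 i \sqrt{178}}{3} \approx 1.5702 \cdot 10^{9} - 9.1193 \cdot 10^{7} i$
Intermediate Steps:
$T{\left(j \right)} = 4 \sqrt{2} \sqrt{j}$ ($T{\left(j \right)} = 4 \sqrt{j + j} = 4 \sqrt{2 j} = 4 \sqrt{2} \sqrt{j}$)
$J{\left(t \right)} = \frac{\left(210 + t\right) \left(t + 4 \sqrt{2} \sqrt{t}\right)}{3}$ ($J{\left(t \right)} = \frac{\left(t + 4 \sqrt{2} \sqrt{t}\right) \left(t + 210\right)}{3} = \frac{\left(t + 4 \sqrt{2} \sqrt{t}\right) \left(210 + t\right)}{3} = \frac{\left(210 + t\right) \left(t + 4 \sqrt{2} \sqrt{t}\right)}{3}$)
$\left(-28462 - 13905\right) \left(-33472 + J{\left(-89 \right)}\right) = \left(-28462 - 13905\right) \left(-33472 + \left(70 \left(-89\right) + \frac{\left(-89\right)^{2}}{3} + 280 \sqrt{2} \sqrt{-89} + \frac{4 \sqrt{2} \left(-89\right)^{\frac{3}{2}}}{3}\right)\right) = - 42367 \left(-33472 + \left(-6230 + \frac{1}{3} \cdot 7921 + 280 \sqrt{2} i \sqrt{89} + \frac{4 \sqrt{2} \left(- 89 i \sqrt{89}\right)}{3}\right)\right) = - 42367 \left(-33472 + \left(-6230 + \frac{7921}{3} + 280 i \sqrt{178} - \frac{356 i \sqrt{178}}{3}\right)\right) = - 42367 \left(-33472 - \left(\frac{10769}{3} - \frac{484 i \sqrt{178}}{3}\right)\right) = - 42367 \left(- \frac{111185}{3} + \frac{484 i \sqrt{178}}{3}\right) = \frac{4710574895}{3} - \frac{20505628 i \sqrt{178}}{3}$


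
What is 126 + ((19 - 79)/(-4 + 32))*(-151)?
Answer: 3147/7 ≈ 449.57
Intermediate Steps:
126 + ((19 - 79)/(-4 + 32))*(-151) = 126 - 60/28*(-151) = 126 - 60*1/28*(-151) = 126 - 15/7*(-151) = 126 + 2265/7 = 3147/7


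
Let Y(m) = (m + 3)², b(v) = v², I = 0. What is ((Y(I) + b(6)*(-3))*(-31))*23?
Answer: 70587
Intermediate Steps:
Y(m) = (3 + m)²
((Y(I) + b(6)*(-3))*(-31))*23 = (((3 + 0)² + 6²*(-3))*(-31))*23 = ((3² + 36*(-3))*(-31))*23 = ((9 - 108)*(-31))*23 = -99*(-31)*23 = 3069*23 = 70587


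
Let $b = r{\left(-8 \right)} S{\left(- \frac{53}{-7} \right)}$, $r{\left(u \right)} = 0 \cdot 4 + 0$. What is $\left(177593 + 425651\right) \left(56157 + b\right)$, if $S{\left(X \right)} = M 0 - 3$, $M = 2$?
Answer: $33876373308$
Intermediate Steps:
$r{\left(u \right)} = 0$ ($r{\left(u \right)} = 0 + 0 = 0$)
$S{\left(X \right)} = -3$ ($S{\left(X \right)} = 2 \cdot 0 - 3 = 0 - 3 = -3$)
$b = 0$ ($b = 0 \left(-3\right) = 0$)
$\left(177593 + 425651\right) \left(56157 + b\right) = \left(177593 + 425651\right) \left(56157 + 0\right) = 603244 \cdot 56157 = 33876373308$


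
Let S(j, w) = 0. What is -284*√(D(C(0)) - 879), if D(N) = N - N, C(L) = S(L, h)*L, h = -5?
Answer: -284*I*√879 ≈ -8420.0*I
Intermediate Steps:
C(L) = 0 (C(L) = 0*L = 0)
D(N) = 0
-284*√(D(C(0)) - 879) = -284*√(0 - 879) = -284*I*√879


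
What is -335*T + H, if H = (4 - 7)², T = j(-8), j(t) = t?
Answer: 2689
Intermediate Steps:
T = -8
H = 9 (H = (-3)² = 9)
-335*T + H = -335*(-8) + 9 = 2680 + 9 = 2689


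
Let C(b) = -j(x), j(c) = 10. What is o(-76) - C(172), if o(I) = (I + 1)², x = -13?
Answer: 5635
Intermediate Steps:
C(b) = -10 (C(b) = -1*10 = -10)
o(I) = (1 + I)²
o(-76) - C(172) = (1 - 76)² - 1*(-10) = (-75)² + 10 = 5625 + 10 = 5635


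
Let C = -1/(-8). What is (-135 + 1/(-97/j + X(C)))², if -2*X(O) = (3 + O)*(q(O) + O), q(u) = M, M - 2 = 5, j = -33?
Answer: 21869081720721/1197782881 ≈ 18258.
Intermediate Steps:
M = 7 (M = 2 + 5 = 7)
C = ⅛ (C = -1*(-⅛) = ⅛ ≈ 0.12500)
q(u) = 7
X(O) = -(3 + O)*(7 + O)/2
(-135 + 1/(-97/j + X(C)))² = (-135 + 1/(-97/(-33) + (-21/2 - 5*⅛ - (⅛)²/2)))² = (-135 + 1/(-97*(-1/33) + (-21/2 - 5/8 - ½*1/64)))² = (-135 + 1/(97/33 + (-21/2 - 5/8 - 1/128)))² = (-135 + 1/(97/33 - 1425/128))² = (-135 + 1/(-34609/4224))² = (-135 - 4224/34609)² = (-4676439/34609)² = 21869081720721/1197782881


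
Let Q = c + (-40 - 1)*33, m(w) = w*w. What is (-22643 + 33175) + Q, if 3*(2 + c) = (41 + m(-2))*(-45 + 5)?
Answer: 8577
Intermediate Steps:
m(w) = w²
c = -602 (c = -2 + ((41 + (-2)²)*(-45 + 5))/3 = -2 + ((41 + 4)*(-40))/3 = -2 + (45*(-40))/3 = -2 + (⅓)*(-1800) = -2 - 600 = -602)
Q = -1955 (Q = -602 + (-40 - 1)*33 = -602 - 41*33 = -602 - 1353 = -1955)
(-22643 + 33175) + Q = (-22643 + 33175) - 1955 = 10532 - 1955 = 8577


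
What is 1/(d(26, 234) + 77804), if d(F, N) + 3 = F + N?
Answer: 1/78061 ≈ 1.2810e-5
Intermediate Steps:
d(F, N) = -3 + F + N (d(F, N) = -3 + (F + N) = -3 + F + N)
1/(d(26, 234) + 77804) = 1/((-3 + 26 + 234) + 77804) = 1/(257 + 77804) = 1/78061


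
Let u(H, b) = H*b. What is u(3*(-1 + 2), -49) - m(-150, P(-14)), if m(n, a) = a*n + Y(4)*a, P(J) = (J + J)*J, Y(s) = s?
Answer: 57085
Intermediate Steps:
P(J) = 2*J² (P(J) = (2*J)*J = 2*J²)
m(n, a) = 4*a + a*n (m(n, a) = a*n + 4*a = 4*a + a*n)
u(3*(-1 + 2), -49) - m(-150, P(-14)) = (3*(-1 + 2))*(-49) - 2*(-14)²*(4 - 150) = (3*1)*(-49) - 2*196*(-146) = 3*(-49) - 392*(-146) = -147 - 1*(-57232) = -147 + 57232 = 57085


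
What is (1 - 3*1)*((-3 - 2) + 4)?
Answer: 2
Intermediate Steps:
(1 - 3*1)*((-3 - 2) + 4) = (1 - 3)*(-5 + 4) = -2*(-1) = 2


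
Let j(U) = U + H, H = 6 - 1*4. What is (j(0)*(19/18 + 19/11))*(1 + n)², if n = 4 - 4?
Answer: 551/99 ≈ 5.5657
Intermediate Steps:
H = 2 (H = 6 - 4 = 2)
n = 0
j(U) = 2 + U (j(U) = U + 2 = 2 + U)
(j(0)*(19/18 + 19/11))*(1 + n)² = ((2 + 0)*(19/18 + 19/11))*(1 + 0)² = (2*(19*(1/18) + 19*(1/11)))*1² = (2*(19/18 + 19/11))*1 = (2*(551/198))*1 = (551/99)*1 = 551/99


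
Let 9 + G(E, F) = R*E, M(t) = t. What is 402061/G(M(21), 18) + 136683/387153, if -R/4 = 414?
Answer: -5589059414/498782115 ≈ -11.205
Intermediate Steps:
R = -1656 (R = -4*414 = -1656)
G(E, F) = -9 - 1656*E
402061/G(M(21), 18) + 136683/387153 = 402061/(-9 - 1656*21) + 136683/387153 = 402061/(-9 - 34776) + 136683*(1/387153) = 402061/(-34785) + 15187/43017 = 402061*(-1/34785) + 15187/43017 = -402061/34785 + 15187/43017 = -5589059414/498782115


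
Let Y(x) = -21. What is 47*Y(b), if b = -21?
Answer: -987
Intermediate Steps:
47*Y(b) = 47*(-21) = -987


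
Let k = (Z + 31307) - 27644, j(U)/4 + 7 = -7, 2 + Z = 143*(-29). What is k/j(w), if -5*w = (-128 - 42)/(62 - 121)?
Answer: 243/28 ≈ 8.6786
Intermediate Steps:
Z = -4149 (Z = -2 + 143*(-29) = -2 - 4147 = -4149)
w = -34/59 (w = -(-128 - 42)/(5*(62 - 121)) = -(-34)/(-59) = -(-34)*(-1)/59 = -⅕*170/59 = -34/59 ≈ -0.57627)
j(U) = -56 (j(U) = -28 + 4*(-7) = -28 - 28 = -56)
k = -486 (k = (-4149 + 31307) - 27644 = 27158 - 27644 = -486)
k/j(w) = -486/(-56) = -486*(-1/56) = 243/28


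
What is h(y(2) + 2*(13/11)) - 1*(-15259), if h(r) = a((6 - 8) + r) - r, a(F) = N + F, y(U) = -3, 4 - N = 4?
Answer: 15257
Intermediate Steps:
N = 0 (N = 4 - 1*4 = 4 - 4 = 0)
a(F) = F (a(F) = 0 + F = F)
h(r) = -2 (h(r) = ((6 - 8) + r) - r = (-2 + r) - r = -2)
h(y(2) + 2*(13/11)) - 1*(-15259) = -2 - 1*(-15259) = -2 + 15259 = 15257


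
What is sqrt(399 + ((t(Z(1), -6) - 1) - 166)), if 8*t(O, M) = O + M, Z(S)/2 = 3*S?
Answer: 2*sqrt(58) ≈ 15.232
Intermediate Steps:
Z(S) = 6*S (Z(S) = 2*(3*S) = 6*S)
t(O, M) = M/8 + O/8 (t(O, M) = (O + M)/8 = (M + O)/8 = M/8 + O/8)
sqrt(399 + ((t(Z(1), -6) - 1) - 166)) = sqrt(399 + ((((1/8)*(-6) + (6*1)/8) - 1) - 166)) = sqrt(399 + (((-3/4 + (1/8)*6) - 1) - 166)) = sqrt(399 + (((-3/4 + 3/4) - 1) - 166)) = sqrt(399 + ((0 - 1) - 166)) = sqrt(399 + (-1 - 166)) = sqrt(399 - 167) = sqrt(232) = 2*sqrt(58)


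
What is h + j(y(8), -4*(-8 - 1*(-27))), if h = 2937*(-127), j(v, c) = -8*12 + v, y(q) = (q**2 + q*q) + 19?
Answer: -372948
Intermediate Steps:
y(q) = 19 + 2*q**2 (y(q) = (q**2 + q**2) + 19 = 2*q**2 + 19 = 19 + 2*q**2)
j(v, c) = -96 + v
h = -372999
h + j(y(8), -4*(-8 - 1*(-27))) = -372999 + (-96 + (19 + 2*8**2)) = -372999 + (-96 + (19 + 2*64)) = -372999 + (-96 + (19 + 128)) = -372999 + (-96 + 147) = -372999 + 51 = -372948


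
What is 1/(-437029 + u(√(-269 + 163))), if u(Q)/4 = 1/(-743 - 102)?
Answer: -845/369289509 ≈ -2.2882e-6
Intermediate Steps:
u(Q) = -4/845 (u(Q) = 4/(-743 - 102) = 4/(-845) = 4*(-1/845) = -4/845)
1/(-437029 + u(√(-269 + 163))) = 1/(-437029 - 4/845) = 1/(-369289509/845) = -845/369289509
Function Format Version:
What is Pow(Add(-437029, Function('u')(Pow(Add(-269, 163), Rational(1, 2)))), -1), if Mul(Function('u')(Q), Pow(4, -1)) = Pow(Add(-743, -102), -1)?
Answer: Rational(-845, 369289509) ≈ -2.2882e-6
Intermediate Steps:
Function('u')(Q) = Rational(-4, 845) (Function('u')(Q) = Mul(4, Pow(Add(-743, -102), -1)) = Mul(4, Pow(-845, -1)) = Mul(4, Rational(-1, 845)) = Rational(-4, 845))
Pow(Add(-437029, Function('u')(Pow(Add(-269, 163), Rational(1, 2)))), -1) = Pow(Add(-437029, Rational(-4, 845)), -1) = Pow(Rational(-369289509, 845), -1) = Rational(-845, 369289509)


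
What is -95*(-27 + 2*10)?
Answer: 665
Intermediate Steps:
-95*(-27 + 2*10) = -95*(-27 + 20) = -95*(-7) = 665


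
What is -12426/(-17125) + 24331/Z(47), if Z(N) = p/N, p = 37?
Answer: 19583873387/633625 ≈ 30908.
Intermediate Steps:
Z(N) = 37/N
-12426/(-17125) + 24331/Z(47) = -12426/(-17125) + 24331/((37/47)) = -12426*(-1/17125) + 24331/((37*(1/47))) = 12426/17125 + 24331/(37/47) = 12426/17125 + 24331*(47/37) = 12426/17125 + 1143557/37 = 19583873387/633625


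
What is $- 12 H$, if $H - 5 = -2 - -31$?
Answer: $-408$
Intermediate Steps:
$H = 34$ ($H = 5 - -29 = 5 + \left(-2 + 31\right) = 5 + 29 = 34$)
$- 12 H = \left(-12\right) 34 = -408$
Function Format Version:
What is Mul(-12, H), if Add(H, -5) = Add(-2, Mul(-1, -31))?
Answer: -408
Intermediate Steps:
H = 34 (H = Add(5, Add(-2, Mul(-1, -31))) = Add(5, Add(-2, 31)) = Add(5, 29) = 34)
Mul(-12, H) = Mul(-12, 34) = -408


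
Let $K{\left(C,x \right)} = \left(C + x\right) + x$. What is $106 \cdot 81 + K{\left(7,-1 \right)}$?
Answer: $8591$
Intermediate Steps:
$K{\left(C,x \right)} = C + 2 x$
$106 \cdot 81 + K{\left(7,-1 \right)} = 106 \cdot 81 + \left(7 + 2 \left(-1\right)\right) = 8586 + \left(7 - 2\right) = 8586 + 5 = 8591$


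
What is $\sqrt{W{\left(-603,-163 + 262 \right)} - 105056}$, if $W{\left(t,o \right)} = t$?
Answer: $i \sqrt{105659} \approx 325.05 i$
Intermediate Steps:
$\sqrt{W{\left(-603,-163 + 262 \right)} - 105056} = \sqrt{-603 - 105056} = \sqrt{-105659} = i \sqrt{105659}$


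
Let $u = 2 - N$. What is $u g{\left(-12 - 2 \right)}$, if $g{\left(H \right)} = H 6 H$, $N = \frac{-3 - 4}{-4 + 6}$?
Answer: $6468$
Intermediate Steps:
$N = - \frac{7}{2} \approx -3.5$
$g{\left(H \right)} = 6 H^{2}$ ($g{\left(H \right)} = 6 H H = 6 H^{2}$)
$u = \frac{11}{2}$ ($u = 2 - - \frac{7}{2} = 2 + \frac{7}{2} = \frac{11}{2} \approx 5.5$)
$u g{\left(-12 - 2 \right)} = \frac{11 \cdot 6 \left(-12 - 2\right)^{2}}{2} = \frac{11 \cdot 6 \left(-14\right)^{2}}{2} = \frac{11 \cdot 6 \cdot 196}{2} = \frac{11}{2} \cdot 1176 = 6468$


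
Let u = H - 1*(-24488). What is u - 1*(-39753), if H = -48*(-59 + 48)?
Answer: 64769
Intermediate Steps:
H = 528 (H = -48*(-11) = 528)
u = 25016 (u = 528 - 1*(-24488) = 528 + 24488 = 25016)
u - 1*(-39753) = 25016 - 1*(-39753) = 25016 + 39753 = 64769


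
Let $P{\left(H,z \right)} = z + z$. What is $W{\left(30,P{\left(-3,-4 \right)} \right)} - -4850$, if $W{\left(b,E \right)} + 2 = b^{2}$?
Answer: $5748$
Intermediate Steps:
$P{\left(H,z \right)} = 2 z$
$W{\left(b,E \right)} = -2 + b^{2}$
$W{\left(30,P{\left(-3,-4 \right)} \right)} - -4850 = \left(-2 + 30^{2}\right) - -4850 = \left(-2 + 900\right) + 4850 = 898 + 4850 = 5748$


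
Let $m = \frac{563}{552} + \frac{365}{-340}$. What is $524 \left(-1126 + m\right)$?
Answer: $- \frac{1384262197}{2346} \approx -5.9005 \cdot 10^{5}$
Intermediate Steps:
$m = - \frac{503}{9384}$ ($m = 563 \cdot \frac{1}{552} + 365 \left(- \frac{1}{340}\right) = \frac{563}{552} - \frac{73}{68} = - \frac{503}{9384} \approx -0.053602$)
$524 \left(-1126 + m\right) = 524 \left(-1126 - \frac{503}{9384}\right) = 524 \left(- \frac{10566887}{9384}\right) = - \frac{1384262197}{2346}$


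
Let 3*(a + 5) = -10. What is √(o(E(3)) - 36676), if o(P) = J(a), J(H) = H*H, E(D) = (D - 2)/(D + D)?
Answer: I*√329459/3 ≈ 191.33*I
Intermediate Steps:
a = -25/3 (a = -5 + (⅓)*(-10) = -5 - 10/3 = -25/3 ≈ -8.3333)
E(D) = (-2 + D)/(2*D) (E(D) = (-2 + D)/((2*D)) = (-2 + D)*(1/(2*D)) = (-2 + D)/(2*D))
J(H) = H²
o(P) = 625/9 (o(P) = (-25/3)² = 625/9)
√(o(E(3)) - 36676) = √(625/9 - 36676) = √(-329459/9) = I*√329459/3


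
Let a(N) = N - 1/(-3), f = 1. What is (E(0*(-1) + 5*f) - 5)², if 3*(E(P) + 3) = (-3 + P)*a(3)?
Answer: 2704/81 ≈ 33.383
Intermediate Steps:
a(N) = ⅓ + N (a(N) = N - 1*(-⅓) = N + ⅓ = ⅓ + N)
E(P) = -19/3 + 10*P/9 (E(P) = -3 + ((-3 + P)*(⅓ + 3))/3 = -3 + ((-3 + P)*(10/3))/3 = -3 + (-10 + 10*P/3)/3 = -3 + (-10/3 + 10*P/9) = -19/3 + 10*P/9)
(E(0*(-1) + 5*f) - 5)² = ((-19/3 + 10*(0*(-1) + 5*1)/9) - 5)² = ((-19/3 + 10*(0 + 5)/9) - 5)² = ((-19/3 + (10/9)*5) - 5)² = ((-19/3 + 50/9) - 5)² = (-7/9 - 5)² = (-52/9)² = 2704/81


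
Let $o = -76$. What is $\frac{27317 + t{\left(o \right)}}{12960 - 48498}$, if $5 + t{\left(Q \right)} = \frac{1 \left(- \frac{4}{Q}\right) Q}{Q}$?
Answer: $- \frac{518929}{675222} \approx -0.76853$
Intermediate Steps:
$t{\left(Q \right)} = -5 - \frac{4}{Q}$ ($t{\left(Q \right)} = -5 + \frac{1 \left(- \frac{4}{Q}\right) Q}{Q} = -5 + \frac{- \frac{4}{Q} Q}{Q} = -5 - \frac{4}{Q}$)
$\frac{27317 + t{\left(o \right)}}{12960 - 48498} = \frac{27317 - \left(5 + \frac{4}{-76}\right)}{12960 - 48498} = \frac{27317 - \frac{94}{19}}{-35538} = \left(27317 + \left(-5 + \frac{1}{19}\right)\right) \left(- \frac{1}{35538}\right) = \left(27317 - \frac{94}{19}\right) \left(- \frac{1}{35538}\right) = \frac{518929}{19} \left(- \frac{1}{35538}\right) = - \frac{518929}{675222}$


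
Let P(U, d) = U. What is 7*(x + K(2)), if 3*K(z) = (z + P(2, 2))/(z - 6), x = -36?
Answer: -763/3 ≈ -254.33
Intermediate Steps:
K(z) = (2 + z)/(3*(-6 + z)) (K(z) = ((z + 2)/(z - 6))/3 = ((2 + z)/(-6 + z))/3 = (2 + z)/(3*(-6 + z)))
7*(x + K(2)) = 7*(-36 + (2 + 2)/(3*(-6 + 2))) = 7*(-36 + (⅓)*4/(-4)) = 7*(-36 + (⅓)*(-¼)*4) = 7*(-36 - ⅓) = 7*(-109/3) = -763/3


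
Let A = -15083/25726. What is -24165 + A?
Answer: -621683873/25726 ≈ -24166.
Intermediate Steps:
A = -15083/25726 (A = -15083*1/25726 = -15083/25726 ≈ -0.58629)
-24165 + A = -24165 - 15083/25726 = -621683873/25726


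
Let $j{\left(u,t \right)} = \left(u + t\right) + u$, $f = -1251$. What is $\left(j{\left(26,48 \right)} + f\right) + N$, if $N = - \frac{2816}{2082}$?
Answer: $- \frac{1199599}{1041} \approx -1152.4$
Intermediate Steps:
$N = - \frac{1408}{1041}$ ($N = \left(-2816\right) \frac{1}{2082} = - \frac{1408}{1041} \approx -1.3525$)
$j{\left(u,t \right)} = t + 2 u$ ($j{\left(u,t \right)} = \left(t + u\right) + u = t + 2 u$)
$\left(j{\left(26,48 \right)} + f\right) + N = \left(\left(48 + 2 \cdot 26\right) - 1251\right) - \frac{1408}{1041} = \left(\left(48 + 52\right) - 1251\right) - \frac{1408}{1041} = \left(100 - 1251\right) - \frac{1408}{1041} = -1151 - \frac{1408}{1041} = - \frac{1199599}{1041}$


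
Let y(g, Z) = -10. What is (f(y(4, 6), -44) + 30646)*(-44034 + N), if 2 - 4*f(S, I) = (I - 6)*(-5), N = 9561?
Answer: -1054322232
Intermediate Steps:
f(S, I) = -7 + 5*I/4 (f(S, I) = 1/2 - (I - 6)*(-5)/4 = 1/2 - (-6 + I)*(-5)/4 = 1/2 - (30 - 5*I)/4 = 1/2 + (-15/2 + 5*I/4) = -7 + 5*I/4)
(f(y(4, 6), -44) + 30646)*(-44034 + N) = ((-7 + (5/4)*(-44)) + 30646)*(-44034 + 9561) = ((-7 - 55) + 30646)*(-34473) = (-62 + 30646)*(-34473) = 30584*(-34473) = -1054322232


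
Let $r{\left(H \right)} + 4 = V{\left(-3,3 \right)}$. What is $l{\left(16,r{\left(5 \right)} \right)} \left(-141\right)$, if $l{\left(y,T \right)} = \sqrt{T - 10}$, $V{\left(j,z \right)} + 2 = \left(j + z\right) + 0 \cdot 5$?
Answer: $- 564 i \approx - 564.0 i$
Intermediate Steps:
$V{\left(j,z \right)} = -2 + j + z$ ($V{\left(j,z \right)} = -2 + \left(\left(j + z\right) + 0 \cdot 5\right) = -2 + \left(\left(j + z\right) + 0\right) = -2 + \left(j + z\right) = -2 + j + z$)
$r{\left(H \right)} = -6$ ($r{\left(H \right)} = -4 - 2 = -6$)
$l{\left(y,T \right)} = \sqrt{-10 + T}$
$l{\left(16,r{\left(5 \right)} \right)} \left(-141\right) = \sqrt{-10 - 6} \left(-141\right) = \sqrt{-16} \left(-141\right) = 4 i \left(-141\right) = - 564 i$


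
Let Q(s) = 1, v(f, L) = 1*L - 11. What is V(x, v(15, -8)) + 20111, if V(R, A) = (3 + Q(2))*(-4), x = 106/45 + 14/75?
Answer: 20095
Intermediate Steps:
v(f, L) = -11 + L (v(f, L) = L - 11 = -11 + L)
x = 572/225 (x = 106*(1/45) + 14*(1/75) = 106/45 + 14/75 = 572/225 ≈ 2.5422)
V(R, A) = -16 (V(R, A) = (3 + 1)*(-4) = 4*(-4) = -16)
V(x, v(15, -8)) + 20111 = -16 + 20111 = 20095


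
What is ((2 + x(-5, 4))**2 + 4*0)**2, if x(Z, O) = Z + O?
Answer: 1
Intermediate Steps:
x(Z, O) = O + Z
((2 + x(-5, 4))**2 + 4*0)**2 = ((2 + (4 - 5))**2 + 4*0)**2 = ((2 - 1)**2 + 0)**2 = (1**2 + 0)**2 = (1 + 0)**2 = 1**2 = 1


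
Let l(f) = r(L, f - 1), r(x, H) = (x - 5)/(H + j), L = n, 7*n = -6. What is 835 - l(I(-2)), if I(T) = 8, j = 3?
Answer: 58491/70 ≈ 835.59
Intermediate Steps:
n = -6/7 (n = (⅐)*(-6) = -6/7 ≈ -0.85714)
L = -6/7 ≈ -0.85714
r(x, H) = (-5 + x)/(3 + H) (r(x, H) = (x - 5)/(H + 3) = (-5 + x)/(3 + H))
l(f) = -41/(7*(2 + f)) (l(f) = (-5 - 6/7)/(3 + (f - 1)) = -41/7/(3 + (-1 + f)) = -41/7/(2 + f) = -41/(7*(2 + f)))
835 - l(I(-2)) = 835 - (-41)/(14 + 7*8) = 835 - (-41)/(14 + 56) = 835 - (-41)/70 = 835 - 1*(-41/70) = 835 + 41/70 = 58491/70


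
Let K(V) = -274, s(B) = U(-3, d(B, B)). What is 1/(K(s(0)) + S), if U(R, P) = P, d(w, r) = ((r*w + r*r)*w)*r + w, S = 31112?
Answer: 1/30838 ≈ 3.2428e-5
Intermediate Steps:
d(w, r) = w + r*w*(r² + r*w) (d(w, r) = ((r*w + r²)*w)*r + w = ((r² + r*w)*w)*r + w = (w*(r² + r*w))*r + w = r*w*(r² + r*w) + w = w + r*w*(r² + r*w))
s(B) = B*(1 + 2*B³) (s(B) = B*(1 + B³ + B*B²) = B*(1 + B³ + B³) = B*(1 + 2*B³))
1/(K(s(0)) + S) = 1/(-274 + 31112) = 1/30838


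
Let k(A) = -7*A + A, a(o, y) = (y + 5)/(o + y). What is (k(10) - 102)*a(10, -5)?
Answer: 0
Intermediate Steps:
a(o, y) = (5 + y)/(o + y)
k(A) = -6*A
(k(10) - 102)*a(10, -5) = (-6*10 - 102)*((5 - 5)/(10 - 5)) = (-60 - 102)*(0/5) = -162*0/5 = -162*0 = 0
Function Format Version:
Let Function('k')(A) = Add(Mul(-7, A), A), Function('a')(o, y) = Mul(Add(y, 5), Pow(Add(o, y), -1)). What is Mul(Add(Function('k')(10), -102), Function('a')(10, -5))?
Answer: 0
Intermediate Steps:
Function('a')(o, y) = Mul(Pow(Add(o, y), -1), Add(5, y)) (Function('a')(o, y) = Mul(Add(5, y), Pow(Add(o, y), -1)) = Mul(Pow(Add(o, y), -1), Add(5, y)))
Function('k')(A) = Mul(-6, A)
Mul(Add(Function('k')(10), -102), Function('a')(10, -5)) = Mul(Add(Mul(-6, 10), -102), Mul(Pow(Add(10, -5), -1), Add(5, -5))) = Mul(Add(-60, -102), Mul(Pow(5, -1), 0)) = Mul(-162, Mul(Rational(1, 5), 0)) = Mul(-162, 0) = 0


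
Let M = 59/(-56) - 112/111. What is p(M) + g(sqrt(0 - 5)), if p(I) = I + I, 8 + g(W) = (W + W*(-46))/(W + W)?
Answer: -107615/3108 ≈ -34.625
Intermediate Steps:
M = -12821/6216 (M = 59*(-1/56) - 112*1/111 = -59/56 - 112/111 = -12821/6216 ≈ -2.0626)
g(W) = -61/2 (g(W) = -8 + (W + W*(-46))/(W + W) = -8 + (W - 46*W)/((2*W)) = -8 + (-45*W)*(1/(2*W)) = -8 - 45/2 = -61/2)
p(I) = 2*I
p(M) + g(sqrt(0 - 5)) = 2*(-12821/6216) - 61/2 = -12821/3108 - 61/2 = -107615/3108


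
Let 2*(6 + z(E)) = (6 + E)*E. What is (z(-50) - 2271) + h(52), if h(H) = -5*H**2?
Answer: -14697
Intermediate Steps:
z(E) = -6 + E*(6 + E)/2 (z(E) = -6 + ((6 + E)*E)/2 = -6 + (E*(6 + E))/2 = -6 + E*(6 + E)/2)
(z(-50) - 2271) + h(52) = ((-6 + (1/2)*(-50)**2 + 3*(-50)) - 2271) - 5*52**2 = ((-6 + (1/2)*2500 - 150) - 2271) - 5*2704 = ((-6 + 1250 - 150) - 2271) - 13520 = (1094 - 2271) - 13520 = -1177 - 13520 = -14697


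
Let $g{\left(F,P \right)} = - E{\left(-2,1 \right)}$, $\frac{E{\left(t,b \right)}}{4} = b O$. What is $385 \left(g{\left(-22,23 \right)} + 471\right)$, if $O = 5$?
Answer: $173635$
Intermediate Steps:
$E{\left(t,b \right)} = 20 b$ ($E{\left(t,b \right)} = 4 b 5 = 4 \cdot 5 b = 20 b$)
$g{\left(F,P \right)} = -20$ ($g{\left(F,P \right)} = - 20 \cdot 1 = \left(-1\right) 20 = -20$)
$385 \left(g{\left(-22,23 \right)} + 471\right) = 385 \left(-20 + 471\right) = 385 \cdot 451 = 173635$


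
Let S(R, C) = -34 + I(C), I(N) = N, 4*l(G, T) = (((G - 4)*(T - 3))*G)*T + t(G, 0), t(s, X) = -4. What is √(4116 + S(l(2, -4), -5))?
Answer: 3*√453 ≈ 63.851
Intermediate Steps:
l(G, T) = -1 + G*T*(-4 + G)*(-3 + T)/4 (l(G, T) = ((((G - 4)*(T - 3))*G)*T - 4)/4 = ((((-4 + G)*(-3 + T))*G)*T - 4)/4 = ((G*(-4 + G)*(-3 + T))*T - 4)/4 = (G*T*(-4 + G)*(-3 + T) - 4)/4 = (-4 + G*T*(-4 + G)*(-3 + T))/4 = -1 + G*T*(-4 + G)*(-3 + T)/4)
S(R, C) = -34 + C
√(4116 + S(l(2, -4), -5)) = √(4116 + (-34 - 5)) = √(4116 - 39) = √4077 = 3*√453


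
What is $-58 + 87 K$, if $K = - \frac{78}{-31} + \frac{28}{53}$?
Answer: $\frac{339880}{1643} \approx 206.87$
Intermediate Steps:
$K = \frac{5002}{1643}$ ($K = \left(-78\right) \left(- \frac{1}{31}\right) + 28 \cdot \frac{1}{53} = \frac{78}{31} + \frac{28}{53} = \frac{5002}{1643} \approx 3.0444$)
$-58 + 87 K = -58 + 87 \cdot \frac{5002}{1643} = -58 + \frac{435174}{1643} = \frac{339880}{1643}$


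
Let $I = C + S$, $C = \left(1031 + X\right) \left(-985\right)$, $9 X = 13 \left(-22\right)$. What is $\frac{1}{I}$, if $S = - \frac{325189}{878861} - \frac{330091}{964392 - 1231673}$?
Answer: $- \frac{2114125622469}{2080792254316919627} \approx -1.016 \cdot 10^{-6}$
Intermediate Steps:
$X = - \frac{286}{9}$ ($X = \frac{13 \left(-22\right)}{9} = \frac{1}{9} \left(-286\right) = - \frac{286}{9} \approx -31.778$)
$C = - \frac{8858105}{9}$ ($C = \left(1031 - \frac{286}{9}\right) \left(-985\right) = \frac{8993}{9} \left(-985\right) = - \frac{8858105}{9} \approx -9.8423 \cdot 10^{5}$)
$S = \frac{203187265242}{234902846941}$ ($S = \left(-325189\right) \frac{1}{878861} - \frac{330091}{964392 - 1231673} = - \frac{325189}{878861} - \frac{330091}{-267281} = - \frac{325189}{878861} - - \frac{330091}{267281} = - \frac{325189}{878861} + \frac{330091}{267281} = \frac{203187265242}{234902846941} \approx 0.86498$)
$I = - \frac{2080792254316919627}{2114125622469}$ ($I = - \frac{8858105}{9} + \frac{203187265242}{234902846941} = - \frac{2080792254316919627}{2114125622469} \approx -9.8423 \cdot 10^{5}$)
$\frac{1}{I} = \frac{1}{- \frac{2080792254316919627}{2114125622469}} = - \frac{2114125622469}{2080792254316919627}$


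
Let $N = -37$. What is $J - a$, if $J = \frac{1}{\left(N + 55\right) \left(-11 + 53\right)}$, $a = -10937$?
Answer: $\frac{8268373}{756} \approx 10937.0$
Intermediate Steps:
$J = \frac{1}{756}$ ($J = \frac{1}{\left(-37 + 55\right) \left(-11 + 53\right)} = \frac{1}{18 \cdot 42} = \frac{1}{756} \approx 0.0013228$)
$J - a = \frac{1}{756} - -10937 = \frac{1}{756} + 10937 = \frac{8268373}{756}$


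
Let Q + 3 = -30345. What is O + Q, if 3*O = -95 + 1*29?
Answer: -30370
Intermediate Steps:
Q = -30348 (Q = -3 - 30345 = -30348)
O = -22 (O = (-95 + 1*29)/3 = (-95 + 29)/3 = (⅓)*(-66) = -22)
O + Q = -22 - 30348 = -30370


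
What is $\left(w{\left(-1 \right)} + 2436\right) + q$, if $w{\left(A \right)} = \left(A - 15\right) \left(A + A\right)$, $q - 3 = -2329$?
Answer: $142$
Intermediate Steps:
$q = -2326$ ($q = 3 - 2329 = -2326$)
$w{\left(A \right)} = 2 A \left(-15 + A\right)$ ($w{\left(A \right)} = \left(-15 + A\right) 2 A = 2 A \left(-15 + A\right)$)
$\left(w{\left(-1 \right)} + 2436\right) + q = \left(2 \left(-1\right) \left(-15 - 1\right) + 2436\right) - 2326 = \left(2 \left(-1\right) \left(-16\right) + 2436\right) - 2326 = \left(32 + 2436\right) - 2326 = 2468 - 2326 = 142$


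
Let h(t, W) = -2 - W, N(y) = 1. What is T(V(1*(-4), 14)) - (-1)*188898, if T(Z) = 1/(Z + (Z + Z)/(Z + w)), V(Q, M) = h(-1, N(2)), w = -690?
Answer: 130528287/691 ≈ 1.8890e+5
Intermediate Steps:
V(Q, M) = -3 (V(Q, M) = -2 - 1*1 = -2 - 1 = -3)
T(Z) = 1/(Z + 2*Z/(-690 + Z)) (T(Z) = 1/(Z + (Z + Z)/(Z - 690)) = 1/(Z + (2*Z)/(-690 + Z)) = 1/(Z + 2*Z/(-690 + Z)))
T(V(1*(-4), 14)) - (-1)*188898 = (-690 - 3)/((-3)*(-688 - 3)) - (-1)*188898 = -⅓*(-693)/(-691) - 1*(-188898) = -⅓*(-1/691)*(-693) + 188898 = -231/691 + 188898 = 130528287/691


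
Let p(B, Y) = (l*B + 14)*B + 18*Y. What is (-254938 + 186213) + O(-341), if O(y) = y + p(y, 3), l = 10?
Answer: 1089024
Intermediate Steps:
p(B, Y) = 18*Y + B*(14 + 10*B) (p(B, Y) = (10*B + 14)*B + 18*Y = (14 + 10*B)*B + 18*Y = B*(14 + 10*B) + 18*Y = 18*Y + B*(14 + 10*B))
O(y) = 54 + 10*y² + 15*y (O(y) = y + (10*y² + 14*y + 18*3) = y + (10*y² + 14*y + 54) = y + (54 + 10*y² + 14*y) = 54 + 10*y² + 15*y)
(-254938 + 186213) + O(-341) = (-254938 + 186213) + (54 + 10*(-341)² + 15*(-341)) = -68725 + (54 + 10*116281 - 5115) = -68725 + (54 + 1162810 - 5115) = -68725 + 1157749 = 1089024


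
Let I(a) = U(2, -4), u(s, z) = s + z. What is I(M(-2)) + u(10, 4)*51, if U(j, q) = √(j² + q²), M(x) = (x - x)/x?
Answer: 714 + 2*√5 ≈ 718.47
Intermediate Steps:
M(x) = 0 (M(x) = 0/x = 0)
I(a) = 2*√5 (I(a) = √(2² + (-4)²) = √(4 + 16) = √20 = 2*√5)
I(M(-2)) + u(10, 4)*51 = 2*√5 + (10 + 4)*51 = 2*√5 + 14*51 = 2*√5 + 714 = 714 + 2*√5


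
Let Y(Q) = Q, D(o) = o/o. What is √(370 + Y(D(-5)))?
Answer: √371 ≈ 19.261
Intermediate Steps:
D(o) = 1
√(370 + Y(D(-5))) = √(370 + 1) = √371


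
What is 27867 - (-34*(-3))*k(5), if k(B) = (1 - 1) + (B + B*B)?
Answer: 24807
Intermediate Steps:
k(B) = B + B² (k(B) = 0 + (B + B²) = B + B²)
27867 - (-34*(-3))*k(5) = 27867 - (-34*(-3))*5*(1 + 5) = 27867 - 102*5*6 = 27867 - 102*30 = 27867 - 1*3060 = 27867 - 3060 = 24807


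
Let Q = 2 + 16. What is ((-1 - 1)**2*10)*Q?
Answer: 720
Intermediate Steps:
Q = 18
((-1 - 1)**2*10)*Q = ((-1 - 1)**2*10)*18 = ((-2)**2*10)*18 = (4*10)*18 = 40*18 = 720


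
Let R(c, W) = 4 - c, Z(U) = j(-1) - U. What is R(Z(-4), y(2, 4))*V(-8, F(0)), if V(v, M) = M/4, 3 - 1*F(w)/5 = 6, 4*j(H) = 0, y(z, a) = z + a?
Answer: 0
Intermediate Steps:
y(z, a) = a + z
j(H) = 0 (j(H) = (1/4)*0 = 0)
Z(U) = -U (Z(U) = 0 - U = -U)
F(w) = -15 (F(w) = 15 - 5*6 = 15 - 30 = -15)
V(v, M) = M/4 (V(v, M) = M*(1/4) = M/4)
R(Z(-4), y(2, 4))*V(-8, F(0)) = (4 - (-1)*(-4))*((1/4)*(-15)) = (4 - 1*4)*(-15/4) = (4 - 4)*(-15/4) = 0*(-15/4) = 0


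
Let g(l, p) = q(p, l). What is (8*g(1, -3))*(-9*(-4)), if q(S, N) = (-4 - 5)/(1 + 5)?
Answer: -432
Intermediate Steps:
q(S, N) = -3/2 (q(S, N) = -9/6 = -9*1/6 = -3/2)
g(l, p) = -3/2
(8*g(1, -3))*(-9*(-4)) = (8*(-3/2))*(-9*(-4)) = -12*36 = -432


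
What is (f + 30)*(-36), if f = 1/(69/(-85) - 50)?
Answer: -4661460/4319 ≈ -1079.3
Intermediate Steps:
f = -85/4319 (f = 1/(69*(-1/85) - 50) = 1/(-69/85 - 50) = 1/(-4319/85) = -85/4319 ≈ -0.019680)
(f + 30)*(-36) = (-85/4319 + 30)*(-36) = (129485/4319)*(-36) = -4661460/4319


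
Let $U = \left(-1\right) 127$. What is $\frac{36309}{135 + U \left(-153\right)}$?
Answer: $\frac{12103}{6522} \approx 1.8557$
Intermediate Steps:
$U = -127$
$\frac{36309}{135 + U \left(-153\right)} = \frac{36309}{135 - -19431} = \frac{36309}{135 + 19431} = \frac{36309}{19566} = 36309 \cdot \frac{1}{19566} = \frac{12103}{6522}$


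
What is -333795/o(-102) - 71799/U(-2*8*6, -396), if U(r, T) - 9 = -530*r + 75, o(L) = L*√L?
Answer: -23933/16988 - 385*I*√102/12 ≈ -1.4088 - 324.03*I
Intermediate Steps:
o(L) = L^(3/2)
U(r, T) = 84 - 530*r (U(r, T) = 9 + (-530*r + 75) = 9 + (75 - 530*r) = 84 - 530*r)
-333795/o(-102) - 71799/U(-2*8*6, -396) = -333795*I*√102/10404 - 71799/(84 - 530*(-2*8)*6) = -333795*I*√102/10404 - 71799/(84 - (-8480)*6) = -385*I*√102/12 - 71799/(84 - 530*(-96)) = -385*I*√102/12 - 71799/(84 + 50880) = -385*I*√102/12 - 71799/50964 = -385*I*√102/12 - 71799*1/50964 = -385*I*√102/12 - 23933/16988 = -23933/16988 - 385*I*√102/12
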